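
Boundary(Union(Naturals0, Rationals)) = Reals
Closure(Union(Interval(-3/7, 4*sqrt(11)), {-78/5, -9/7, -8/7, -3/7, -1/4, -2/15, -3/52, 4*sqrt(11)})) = Union({-78/5, -9/7, -8/7}, Interval(-3/7, 4*sqrt(11)))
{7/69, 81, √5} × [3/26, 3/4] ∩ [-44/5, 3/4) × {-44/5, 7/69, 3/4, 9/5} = {7/69} × {3/4}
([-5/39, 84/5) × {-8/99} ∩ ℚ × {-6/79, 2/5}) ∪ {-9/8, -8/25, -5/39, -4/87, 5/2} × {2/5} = {-9/8, -8/25, -5/39, -4/87, 5/2} × {2/5}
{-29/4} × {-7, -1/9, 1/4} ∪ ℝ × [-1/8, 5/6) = ({-29/4} × {-7, -1/9, 1/4}) ∪ (ℝ × [-1/8, 5/6))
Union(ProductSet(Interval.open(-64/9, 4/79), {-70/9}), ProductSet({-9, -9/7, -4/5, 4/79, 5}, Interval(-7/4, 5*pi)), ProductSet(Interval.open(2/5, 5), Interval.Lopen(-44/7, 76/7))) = Union(ProductSet({-9, -9/7, -4/5, 4/79, 5}, Interval(-7/4, 5*pi)), ProductSet(Interval.open(-64/9, 4/79), {-70/9}), ProductSet(Interval.open(2/5, 5), Interval.Lopen(-44/7, 76/7)))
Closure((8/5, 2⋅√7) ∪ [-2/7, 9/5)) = [-2/7, 2⋅√7]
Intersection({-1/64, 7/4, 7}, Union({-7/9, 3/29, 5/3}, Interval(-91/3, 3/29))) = {-1/64}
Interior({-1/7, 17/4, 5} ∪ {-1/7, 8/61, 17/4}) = ∅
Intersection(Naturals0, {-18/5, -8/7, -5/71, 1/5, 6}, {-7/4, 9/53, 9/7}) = EmptySet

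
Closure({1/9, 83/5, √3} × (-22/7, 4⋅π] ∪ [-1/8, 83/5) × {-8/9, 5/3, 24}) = ([-1/8, 83/5] × {-8/9, 5/3, 24}) ∪ ({1/9, 83/5, √3} × [-22/7, 4⋅π])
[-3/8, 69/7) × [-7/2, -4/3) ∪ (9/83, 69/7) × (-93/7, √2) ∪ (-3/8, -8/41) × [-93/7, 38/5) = ((-3/8, -8/41) × [-93/7, 38/5)) ∪ ([-3/8, 69/7) × [-7/2, -4/3)) ∪ ((9/83, 69/7) × (-93/7, √2))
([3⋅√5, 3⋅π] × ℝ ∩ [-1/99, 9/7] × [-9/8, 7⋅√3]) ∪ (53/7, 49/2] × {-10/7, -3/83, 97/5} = (53/7, 49/2] × {-10/7, -3/83, 97/5}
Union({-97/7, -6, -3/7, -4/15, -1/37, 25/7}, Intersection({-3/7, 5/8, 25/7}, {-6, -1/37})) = {-97/7, -6, -3/7, -4/15, -1/37, 25/7}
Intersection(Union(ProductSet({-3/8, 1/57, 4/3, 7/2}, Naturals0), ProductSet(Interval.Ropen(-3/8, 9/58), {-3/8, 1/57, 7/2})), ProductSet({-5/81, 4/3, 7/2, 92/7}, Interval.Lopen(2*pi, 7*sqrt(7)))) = ProductSet({4/3, 7/2}, Range(7, 19, 1))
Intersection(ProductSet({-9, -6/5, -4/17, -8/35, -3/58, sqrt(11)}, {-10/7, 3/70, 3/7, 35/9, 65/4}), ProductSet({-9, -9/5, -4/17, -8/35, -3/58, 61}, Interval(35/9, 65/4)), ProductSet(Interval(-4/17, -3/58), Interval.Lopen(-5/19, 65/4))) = ProductSet({-4/17, -8/35, -3/58}, {35/9, 65/4})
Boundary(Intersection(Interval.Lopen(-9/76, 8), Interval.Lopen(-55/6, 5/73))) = {-9/76, 5/73}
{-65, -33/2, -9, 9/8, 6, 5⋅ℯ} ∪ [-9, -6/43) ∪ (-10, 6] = {-65, -33/2, 5⋅ℯ} ∪ (-10, 6]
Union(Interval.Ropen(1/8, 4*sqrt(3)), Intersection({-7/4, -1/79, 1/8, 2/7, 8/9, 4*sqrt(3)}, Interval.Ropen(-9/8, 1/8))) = Union({-1/79}, Interval.Ropen(1/8, 4*sqrt(3)))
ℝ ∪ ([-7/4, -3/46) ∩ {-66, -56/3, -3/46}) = ℝ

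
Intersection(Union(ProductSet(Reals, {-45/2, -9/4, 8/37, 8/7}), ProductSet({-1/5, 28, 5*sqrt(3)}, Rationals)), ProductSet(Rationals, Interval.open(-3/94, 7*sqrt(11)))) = Union(ProductSet({-1/5, 28}, Intersection(Interval.open(-3/94, 7*sqrt(11)), Rationals)), ProductSet(Rationals, {8/37, 8/7}))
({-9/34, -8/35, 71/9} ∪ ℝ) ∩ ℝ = ℝ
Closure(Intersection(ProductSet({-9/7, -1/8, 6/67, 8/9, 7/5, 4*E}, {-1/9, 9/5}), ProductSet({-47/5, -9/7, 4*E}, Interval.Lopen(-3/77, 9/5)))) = ProductSet({-9/7, 4*E}, {9/5})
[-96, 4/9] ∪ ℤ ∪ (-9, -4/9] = ℤ ∪ [-96, 4/9]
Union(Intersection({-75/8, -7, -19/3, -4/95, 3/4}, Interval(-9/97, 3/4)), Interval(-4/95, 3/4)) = Interval(-4/95, 3/4)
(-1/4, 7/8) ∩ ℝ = (-1/4, 7/8)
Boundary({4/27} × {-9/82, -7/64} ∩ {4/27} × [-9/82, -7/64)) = {4/27} × {-9/82}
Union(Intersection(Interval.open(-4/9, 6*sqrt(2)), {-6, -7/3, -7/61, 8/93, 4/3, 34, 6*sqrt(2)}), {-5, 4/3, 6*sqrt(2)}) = {-5, -7/61, 8/93, 4/3, 6*sqrt(2)}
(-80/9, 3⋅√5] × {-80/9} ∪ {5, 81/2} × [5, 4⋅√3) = ((-80/9, 3⋅√5] × {-80/9}) ∪ ({5, 81/2} × [5, 4⋅√3))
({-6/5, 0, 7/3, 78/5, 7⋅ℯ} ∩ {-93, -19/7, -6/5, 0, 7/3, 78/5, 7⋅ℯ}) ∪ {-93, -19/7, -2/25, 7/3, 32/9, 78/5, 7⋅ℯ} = {-93, -19/7, -6/5, -2/25, 0, 7/3, 32/9, 78/5, 7⋅ℯ}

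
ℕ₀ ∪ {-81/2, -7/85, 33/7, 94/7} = {-81/2, -7/85, 33/7, 94/7} ∪ ℕ₀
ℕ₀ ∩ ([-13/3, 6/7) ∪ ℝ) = ℕ₀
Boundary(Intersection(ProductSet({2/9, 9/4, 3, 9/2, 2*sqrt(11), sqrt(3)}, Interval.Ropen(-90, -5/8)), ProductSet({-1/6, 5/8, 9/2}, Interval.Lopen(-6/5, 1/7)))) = ProductSet({9/2}, Interval(-6/5, -5/8))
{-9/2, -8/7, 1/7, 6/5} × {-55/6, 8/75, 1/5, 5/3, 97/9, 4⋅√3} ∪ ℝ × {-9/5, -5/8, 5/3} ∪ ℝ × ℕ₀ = (ℝ × ({-9/5, -5/8, 5/3} ∪ ℕ₀)) ∪ ({-9/2, -8/7, 1/7, 6/5} × {-55/6, 8/75, 1/5, 5/3, 97/9, 4⋅√3})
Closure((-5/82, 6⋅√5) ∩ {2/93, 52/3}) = {2/93}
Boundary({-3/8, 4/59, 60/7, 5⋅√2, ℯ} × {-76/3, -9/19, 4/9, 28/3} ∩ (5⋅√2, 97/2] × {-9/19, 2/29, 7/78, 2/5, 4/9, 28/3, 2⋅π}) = {60/7} × {-9/19, 4/9, 28/3}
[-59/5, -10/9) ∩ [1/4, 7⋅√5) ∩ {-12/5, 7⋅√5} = ∅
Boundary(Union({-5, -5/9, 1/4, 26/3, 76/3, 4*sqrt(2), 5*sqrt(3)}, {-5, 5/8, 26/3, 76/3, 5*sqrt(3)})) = {-5, -5/9, 1/4, 5/8, 26/3, 76/3, 4*sqrt(2), 5*sqrt(3)}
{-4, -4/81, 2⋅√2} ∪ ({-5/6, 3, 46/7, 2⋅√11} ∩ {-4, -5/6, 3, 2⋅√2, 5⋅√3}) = {-4, -5/6, -4/81, 3, 2⋅√2}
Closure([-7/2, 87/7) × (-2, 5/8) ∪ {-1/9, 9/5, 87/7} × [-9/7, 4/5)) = ({-7/2, 87/7} × [-2, 5/8]) ∪ ([-7/2, 87/7] × {-2, 5/8}) ∪ ({-1/9, 9/5, 87/7} × [-9/7, 4/5]) ∪ ([-7/2, 87/7) × (-2, 5/8))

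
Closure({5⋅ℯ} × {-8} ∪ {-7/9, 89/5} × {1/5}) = ({-7/9, 89/5} × {1/5}) ∪ ({5⋅ℯ} × {-8})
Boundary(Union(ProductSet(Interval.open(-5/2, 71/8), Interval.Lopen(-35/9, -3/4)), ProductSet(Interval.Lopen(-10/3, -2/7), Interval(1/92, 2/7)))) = Union(ProductSet({-10/3, -2/7}, Interval(1/92, 2/7)), ProductSet({-5/2, 71/8}, Interval(-35/9, -3/4)), ProductSet(Interval(-10/3, -2/7), {1/92, 2/7}), ProductSet(Interval(-5/2, 71/8), {-35/9, -3/4}))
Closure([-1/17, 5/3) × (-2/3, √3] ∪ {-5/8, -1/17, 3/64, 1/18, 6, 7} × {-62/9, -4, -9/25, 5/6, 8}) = ({-1/17, 5/3} × [-2/3, √3]) ∪ ([-1/17, 5/3] × {-2/3, √3}) ∪ ([-1/17, 5/3) × (-2/3, √3]) ∪ ({-5/8, -1/17, 3/64, 1/18, 6, 7} × {-62/9, -4, -9/25, 5/6, 8})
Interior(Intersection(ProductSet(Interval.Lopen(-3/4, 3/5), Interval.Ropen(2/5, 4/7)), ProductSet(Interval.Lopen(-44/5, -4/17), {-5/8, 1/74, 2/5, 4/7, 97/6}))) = EmptySet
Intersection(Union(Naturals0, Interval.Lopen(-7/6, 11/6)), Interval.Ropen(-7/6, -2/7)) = Interval.open(-7/6, -2/7)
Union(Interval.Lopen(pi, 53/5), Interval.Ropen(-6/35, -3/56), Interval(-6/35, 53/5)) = Interval(-6/35, 53/5)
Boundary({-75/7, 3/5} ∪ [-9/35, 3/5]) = {-75/7, -9/35, 3/5}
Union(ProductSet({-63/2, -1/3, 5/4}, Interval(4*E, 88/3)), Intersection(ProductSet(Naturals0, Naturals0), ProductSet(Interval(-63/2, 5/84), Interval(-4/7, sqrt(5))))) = Union(ProductSet({-63/2, -1/3, 5/4}, Interval(4*E, 88/3)), ProductSet(Range(0, 1, 1), Range(0, 3, 1)))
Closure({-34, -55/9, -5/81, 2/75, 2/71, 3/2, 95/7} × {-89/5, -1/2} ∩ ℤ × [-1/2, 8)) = {-34} × {-1/2}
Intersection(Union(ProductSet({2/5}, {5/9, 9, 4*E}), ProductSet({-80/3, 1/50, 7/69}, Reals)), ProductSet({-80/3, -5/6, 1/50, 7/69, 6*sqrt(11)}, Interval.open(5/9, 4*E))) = ProductSet({-80/3, 1/50, 7/69}, Interval.open(5/9, 4*E))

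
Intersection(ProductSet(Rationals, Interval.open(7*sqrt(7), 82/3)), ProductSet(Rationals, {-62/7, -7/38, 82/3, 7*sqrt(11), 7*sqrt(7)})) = ProductSet(Rationals, {7*sqrt(11)})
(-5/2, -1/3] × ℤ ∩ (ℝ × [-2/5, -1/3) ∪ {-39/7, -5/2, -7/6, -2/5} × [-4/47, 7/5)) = {-7/6, -2/5} × {0, 1}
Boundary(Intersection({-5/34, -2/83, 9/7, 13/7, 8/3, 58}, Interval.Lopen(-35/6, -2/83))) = {-5/34, -2/83}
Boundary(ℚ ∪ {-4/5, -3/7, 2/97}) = ℝ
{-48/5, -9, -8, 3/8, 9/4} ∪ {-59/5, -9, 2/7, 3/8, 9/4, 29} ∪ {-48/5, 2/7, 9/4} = {-59/5, -48/5, -9, -8, 2/7, 3/8, 9/4, 29}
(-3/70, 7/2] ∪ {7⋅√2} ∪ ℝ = (-∞, ∞)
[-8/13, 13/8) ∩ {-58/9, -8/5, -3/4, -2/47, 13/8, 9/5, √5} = {-2/47}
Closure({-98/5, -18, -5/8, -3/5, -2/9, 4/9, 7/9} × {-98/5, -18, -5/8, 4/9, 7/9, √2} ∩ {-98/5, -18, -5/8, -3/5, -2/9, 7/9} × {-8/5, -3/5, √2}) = {-98/5, -18, -5/8, -3/5, -2/9, 7/9} × {√2}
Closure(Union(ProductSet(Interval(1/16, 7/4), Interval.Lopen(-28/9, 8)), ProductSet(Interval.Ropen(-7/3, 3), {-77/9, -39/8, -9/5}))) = Union(ProductSet(Interval(-7/3, 3), {-77/9, -39/8, -9/5}), ProductSet(Interval(1/16, 7/4), Interval(-28/9, 8)))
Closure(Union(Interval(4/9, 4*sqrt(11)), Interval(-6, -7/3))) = Union(Interval(-6, -7/3), Interval(4/9, 4*sqrt(11)))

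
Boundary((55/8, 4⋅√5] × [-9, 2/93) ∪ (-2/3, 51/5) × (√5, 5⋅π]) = ({-2/3, 51/5} × [√5, 5⋅π]) ∪ ({55/8, 4⋅√5} × [-9, 2/93]) ∪ ([-2/3, 51/5] × {√5, 5⋅π}) ∪ ([55/8, 4⋅√5] × {-9, 2/93})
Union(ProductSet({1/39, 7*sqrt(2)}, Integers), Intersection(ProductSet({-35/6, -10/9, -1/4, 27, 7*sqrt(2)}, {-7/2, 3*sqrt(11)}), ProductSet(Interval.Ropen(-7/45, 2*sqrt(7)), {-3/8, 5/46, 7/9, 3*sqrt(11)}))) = ProductSet({1/39, 7*sqrt(2)}, Integers)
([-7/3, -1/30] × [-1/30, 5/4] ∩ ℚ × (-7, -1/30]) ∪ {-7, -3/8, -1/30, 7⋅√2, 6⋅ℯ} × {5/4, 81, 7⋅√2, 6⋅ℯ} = ((ℚ ∩ [-7/3, -1/30]) × {-1/30}) ∪ ({-7, -3/8, -1/30, 7⋅√2, 6⋅ℯ} × {5/4, 81, 7⋅√2, 6⋅ℯ})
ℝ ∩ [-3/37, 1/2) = [-3/37, 1/2)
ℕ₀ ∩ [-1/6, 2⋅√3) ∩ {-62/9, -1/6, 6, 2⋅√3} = ∅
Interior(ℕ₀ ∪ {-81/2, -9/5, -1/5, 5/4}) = ∅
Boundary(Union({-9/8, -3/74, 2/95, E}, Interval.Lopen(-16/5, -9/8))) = {-16/5, -9/8, -3/74, 2/95, E}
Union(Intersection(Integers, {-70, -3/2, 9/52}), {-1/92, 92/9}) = {-70, -1/92, 92/9}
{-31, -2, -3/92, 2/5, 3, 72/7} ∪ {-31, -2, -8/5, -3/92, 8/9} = {-31, -2, -8/5, -3/92, 2/5, 8/9, 3, 72/7}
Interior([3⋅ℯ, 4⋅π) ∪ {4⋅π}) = (3⋅ℯ, 4⋅π)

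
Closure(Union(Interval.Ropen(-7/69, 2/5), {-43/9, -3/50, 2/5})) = Union({-43/9}, Interval(-7/69, 2/5))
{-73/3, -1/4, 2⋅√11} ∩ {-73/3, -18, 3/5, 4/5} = {-73/3}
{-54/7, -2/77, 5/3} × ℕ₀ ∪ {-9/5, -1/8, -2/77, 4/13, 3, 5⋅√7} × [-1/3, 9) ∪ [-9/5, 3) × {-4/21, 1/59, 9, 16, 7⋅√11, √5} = ({-54/7, -2/77, 5/3} × ℕ₀) ∪ ({-9/5, -1/8, -2/77, 4/13, 3, 5⋅√7} × [-1/3, 9)) ∪ ([-9/5, 3) × {-4/21, 1/59, 9, 16, 7⋅√11, √5})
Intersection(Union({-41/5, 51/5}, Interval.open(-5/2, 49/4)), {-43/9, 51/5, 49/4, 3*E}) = {51/5, 3*E}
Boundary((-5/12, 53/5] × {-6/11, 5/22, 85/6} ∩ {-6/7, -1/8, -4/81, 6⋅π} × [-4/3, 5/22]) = {-1/8, -4/81} × {-6/11, 5/22}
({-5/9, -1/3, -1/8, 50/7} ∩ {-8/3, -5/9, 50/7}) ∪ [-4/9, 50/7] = {-5/9} ∪ [-4/9, 50/7]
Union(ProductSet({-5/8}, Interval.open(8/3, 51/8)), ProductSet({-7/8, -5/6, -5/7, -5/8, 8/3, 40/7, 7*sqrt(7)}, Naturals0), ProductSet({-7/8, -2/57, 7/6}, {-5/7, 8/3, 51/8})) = Union(ProductSet({-5/8}, Interval.open(8/3, 51/8)), ProductSet({-7/8, -2/57, 7/6}, {-5/7, 8/3, 51/8}), ProductSet({-7/8, -5/6, -5/7, -5/8, 8/3, 40/7, 7*sqrt(7)}, Naturals0))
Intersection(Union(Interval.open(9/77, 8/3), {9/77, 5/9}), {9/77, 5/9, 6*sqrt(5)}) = {9/77, 5/9}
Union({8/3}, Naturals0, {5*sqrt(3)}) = Union({8/3, 5*sqrt(3)}, Naturals0)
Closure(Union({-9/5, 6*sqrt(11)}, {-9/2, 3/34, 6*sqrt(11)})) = {-9/2, -9/5, 3/34, 6*sqrt(11)}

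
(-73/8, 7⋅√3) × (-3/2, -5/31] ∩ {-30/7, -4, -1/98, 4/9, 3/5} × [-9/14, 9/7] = {-30/7, -4, -1/98, 4/9, 3/5} × [-9/14, -5/31]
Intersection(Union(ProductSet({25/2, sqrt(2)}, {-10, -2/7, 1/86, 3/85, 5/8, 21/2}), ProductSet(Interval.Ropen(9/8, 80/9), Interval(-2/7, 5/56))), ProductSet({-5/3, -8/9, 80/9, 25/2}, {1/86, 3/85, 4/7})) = ProductSet({25/2}, {1/86, 3/85})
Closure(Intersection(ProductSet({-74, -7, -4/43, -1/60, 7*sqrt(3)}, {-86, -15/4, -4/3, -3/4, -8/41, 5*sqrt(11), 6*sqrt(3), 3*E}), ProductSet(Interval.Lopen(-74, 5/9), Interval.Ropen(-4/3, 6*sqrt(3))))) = ProductSet({-7, -4/43, -1/60}, {-4/3, -3/4, -8/41, 3*E})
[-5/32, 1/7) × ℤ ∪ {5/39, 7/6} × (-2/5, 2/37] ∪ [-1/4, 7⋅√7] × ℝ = [-1/4, 7⋅√7] × ℝ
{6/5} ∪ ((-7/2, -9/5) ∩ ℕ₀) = {6/5}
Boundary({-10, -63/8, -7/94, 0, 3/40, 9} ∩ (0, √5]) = {3/40}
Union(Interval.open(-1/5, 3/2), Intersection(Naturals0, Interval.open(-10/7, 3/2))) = Union(Interval.open(-1/5, 3/2), Range(0, 2, 1))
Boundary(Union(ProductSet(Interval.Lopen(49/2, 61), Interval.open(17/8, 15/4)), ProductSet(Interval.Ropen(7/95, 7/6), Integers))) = Union(ProductSet({49/2, 61}, Interval(17/8, 15/4)), ProductSet(Interval(7/95, 7/6), Integers), ProductSet(Interval(49/2, 61), {17/8, 15/4}))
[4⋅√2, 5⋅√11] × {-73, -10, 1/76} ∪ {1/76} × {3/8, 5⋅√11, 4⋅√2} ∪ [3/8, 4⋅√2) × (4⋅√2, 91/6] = ({1/76} × {3/8, 5⋅√11, 4⋅√2}) ∪ ([4⋅√2, 5⋅√11] × {-73, -10, 1/76}) ∪ ([3/8, 4⋅√2) × (4⋅√2, 91/6])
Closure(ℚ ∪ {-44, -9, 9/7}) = ℝ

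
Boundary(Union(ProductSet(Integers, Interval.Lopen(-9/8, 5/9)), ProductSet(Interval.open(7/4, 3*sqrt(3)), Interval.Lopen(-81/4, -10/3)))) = Union(ProductSet({7/4, 3*sqrt(3)}, Interval(-81/4, -10/3)), ProductSet(Integers, Interval(-9/8, 5/9)), ProductSet(Interval(7/4, 3*sqrt(3)), {-81/4, -10/3}))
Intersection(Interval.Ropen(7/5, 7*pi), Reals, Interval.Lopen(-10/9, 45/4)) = Interval(7/5, 45/4)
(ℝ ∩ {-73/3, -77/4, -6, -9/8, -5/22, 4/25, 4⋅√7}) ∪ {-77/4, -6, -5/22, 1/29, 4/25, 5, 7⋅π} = {-73/3, -77/4, -6, -9/8, -5/22, 1/29, 4/25, 5, 4⋅√7, 7⋅π}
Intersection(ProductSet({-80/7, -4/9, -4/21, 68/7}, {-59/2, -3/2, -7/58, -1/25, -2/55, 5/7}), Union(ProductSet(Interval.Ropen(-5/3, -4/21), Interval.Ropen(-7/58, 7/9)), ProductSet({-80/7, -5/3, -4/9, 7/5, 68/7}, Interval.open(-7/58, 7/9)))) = Union(ProductSet({-4/9}, {-7/58, -1/25, -2/55, 5/7}), ProductSet({-80/7, -4/9, 68/7}, {-1/25, -2/55, 5/7}))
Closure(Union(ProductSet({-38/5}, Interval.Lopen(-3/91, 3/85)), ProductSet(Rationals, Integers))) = Union(ProductSet({-38/5}, Interval(-3/91, 3/85)), ProductSet(Reals, Integers))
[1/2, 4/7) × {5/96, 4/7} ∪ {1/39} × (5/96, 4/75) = ({1/39} × (5/96, 4/75)) ∪ ([1/2, 4/7) × {5/96, 4/7})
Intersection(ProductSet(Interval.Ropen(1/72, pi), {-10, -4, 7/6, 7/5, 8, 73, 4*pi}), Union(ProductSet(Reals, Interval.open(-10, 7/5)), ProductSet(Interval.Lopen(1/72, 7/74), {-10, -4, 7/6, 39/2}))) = Union(ProductSet(Interval.Lopen(1/72, 7/74), {-10, -4, 7/6}), ProductSet(Interval.Ropen(1/72, pi), {-4, 7/6}))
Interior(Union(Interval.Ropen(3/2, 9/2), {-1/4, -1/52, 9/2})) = Interval.open(3/2, 9/2)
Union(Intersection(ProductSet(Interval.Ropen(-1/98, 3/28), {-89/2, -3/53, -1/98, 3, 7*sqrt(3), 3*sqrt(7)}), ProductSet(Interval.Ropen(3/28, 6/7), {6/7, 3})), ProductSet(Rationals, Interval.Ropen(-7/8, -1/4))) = ProductSet(Rationals, Interval.Ropen(-7/8, -1/4))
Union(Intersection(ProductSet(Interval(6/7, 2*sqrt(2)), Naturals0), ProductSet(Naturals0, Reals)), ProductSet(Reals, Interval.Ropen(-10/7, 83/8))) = Union(ProductSet(Range(1, 3, 1), Naturals0), ProductSet(Reals, Interval.Ropen(-10/7, 83/8)))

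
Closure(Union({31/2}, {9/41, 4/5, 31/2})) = {9/41, 4/5, 31/2}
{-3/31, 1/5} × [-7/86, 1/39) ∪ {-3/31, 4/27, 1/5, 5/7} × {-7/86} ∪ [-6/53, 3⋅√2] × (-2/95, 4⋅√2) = ({-3/31, 4/27, 1/5, 5/7} × {-7/86}) ∪ ({-3/31, 1/5} × [-7/86, 1/39)) ∪ ([-6/53, 3⋅√2] × (-2/95, 4⋅√2))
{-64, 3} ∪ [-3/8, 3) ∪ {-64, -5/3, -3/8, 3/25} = {-64, -5/3} ∪ [-3/8, 3]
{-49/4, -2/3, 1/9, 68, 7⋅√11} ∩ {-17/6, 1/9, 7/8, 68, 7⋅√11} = {1/9, 68, 7⋅√11}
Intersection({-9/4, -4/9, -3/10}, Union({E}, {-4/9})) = {-4/9}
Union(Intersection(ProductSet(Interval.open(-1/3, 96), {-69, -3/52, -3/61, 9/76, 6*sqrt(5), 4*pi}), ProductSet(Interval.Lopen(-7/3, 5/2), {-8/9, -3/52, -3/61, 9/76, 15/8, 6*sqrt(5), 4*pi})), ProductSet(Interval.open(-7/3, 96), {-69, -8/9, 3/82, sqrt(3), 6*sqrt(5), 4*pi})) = Union(ProductSet(Interval.open(-7/3, 96), {-69, -8/9, 3/82, sqrt(3), 6*sqrt(5), 4*pi}), ProductSet(Interval.Lopen(-1/3, 5/2), {-3/52, -3/61, 9/76, 6*sqrt(5), 4*pi}))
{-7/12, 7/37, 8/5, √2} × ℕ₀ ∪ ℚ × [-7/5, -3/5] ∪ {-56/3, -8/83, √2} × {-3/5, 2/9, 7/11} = (ℚ × [-7/5, -3/5]) ∪ ({-7/12, 7/37, 8/5, √2} × ℕ₀) ∪ ({-56/3, -8/83, √2} × {-3/5, 2/9, 7/11})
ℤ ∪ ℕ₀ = ℤ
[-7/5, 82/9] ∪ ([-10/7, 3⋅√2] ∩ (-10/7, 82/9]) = (-10/7, 82/9]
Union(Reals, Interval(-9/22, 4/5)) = Interval(-oo, oo)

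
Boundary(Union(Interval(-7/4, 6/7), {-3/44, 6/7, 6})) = {-7/4, 6/7, 6}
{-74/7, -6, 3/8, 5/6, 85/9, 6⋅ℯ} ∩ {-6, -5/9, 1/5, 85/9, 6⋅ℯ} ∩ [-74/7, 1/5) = {-6}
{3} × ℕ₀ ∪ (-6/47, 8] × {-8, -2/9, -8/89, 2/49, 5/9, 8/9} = ({3} × ℕ₀) ∪ ((-6/47, 8] × {-8, -2/9, -8/89, 2/49, 5/9, 8/9})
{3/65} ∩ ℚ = {3/65}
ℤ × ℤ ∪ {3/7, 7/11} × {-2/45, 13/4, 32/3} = (ℤ × ℤ) ∪ ({3/7, 7/11} × {-2/45, 13/4, 32/3})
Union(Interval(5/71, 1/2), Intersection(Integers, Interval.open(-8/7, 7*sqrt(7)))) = Union(Interval(5/71, 1/2), Range(-1, 19, 1))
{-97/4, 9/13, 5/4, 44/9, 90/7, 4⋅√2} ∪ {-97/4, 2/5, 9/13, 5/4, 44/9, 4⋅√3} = {-97/4, 2/5, 9/13, 5/4, 44/9, 90/7, 4⋅√2, 4⋅√3}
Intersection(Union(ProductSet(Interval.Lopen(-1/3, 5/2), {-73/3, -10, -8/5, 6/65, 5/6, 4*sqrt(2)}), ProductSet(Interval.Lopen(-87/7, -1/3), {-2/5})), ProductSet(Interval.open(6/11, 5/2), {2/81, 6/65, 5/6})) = ProductSet(Interval.open(6/11, 5/2), {6/65, 5/6})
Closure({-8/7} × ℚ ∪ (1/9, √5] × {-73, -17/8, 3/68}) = ({-8/7} × ℝ) ∪ ([1/9, √5] × {-73, -17/8, 3/68})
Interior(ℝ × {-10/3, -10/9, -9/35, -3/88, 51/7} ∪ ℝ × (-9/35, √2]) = ℝ × (-9/35, √2)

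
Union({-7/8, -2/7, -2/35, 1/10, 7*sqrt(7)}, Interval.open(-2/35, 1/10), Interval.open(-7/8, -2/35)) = Union({7*sqrt(7)}, Interval(-7/8, 1/10))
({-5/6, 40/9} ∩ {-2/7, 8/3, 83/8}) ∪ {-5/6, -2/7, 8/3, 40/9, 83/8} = {-5/6, -2/7, 8/3, 40/9, 83/8}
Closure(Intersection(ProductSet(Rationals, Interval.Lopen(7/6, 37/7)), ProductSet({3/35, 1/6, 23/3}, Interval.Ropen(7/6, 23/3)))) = ProductSet({3/35, 1/6, 23/3}, Interval(7/6, 37/7))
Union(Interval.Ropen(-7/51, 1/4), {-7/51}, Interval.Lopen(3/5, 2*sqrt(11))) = Union(Interval.Ropen(-7/51, 1/4), Interval.Lopen(3/5, 2*sqrt(11)))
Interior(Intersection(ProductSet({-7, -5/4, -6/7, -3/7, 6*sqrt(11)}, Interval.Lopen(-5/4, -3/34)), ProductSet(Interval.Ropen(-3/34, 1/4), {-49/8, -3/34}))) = EmptySet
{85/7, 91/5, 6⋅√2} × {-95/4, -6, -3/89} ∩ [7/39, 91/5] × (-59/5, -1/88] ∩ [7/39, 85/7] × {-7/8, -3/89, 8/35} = {85/7, 6⋅√2} × {-3/89}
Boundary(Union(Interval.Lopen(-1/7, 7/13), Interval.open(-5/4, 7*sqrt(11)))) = {-5/4, 7*sqrt(11)}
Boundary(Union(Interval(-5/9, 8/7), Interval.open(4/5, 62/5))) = {-5/9, 62/5}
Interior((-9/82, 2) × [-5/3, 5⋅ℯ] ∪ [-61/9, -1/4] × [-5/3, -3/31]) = ((-61/9, -1/4) × (-5/3, -3/31)) ∪ ((-9/82, 2) × (-5/3, 5⋅ℯ))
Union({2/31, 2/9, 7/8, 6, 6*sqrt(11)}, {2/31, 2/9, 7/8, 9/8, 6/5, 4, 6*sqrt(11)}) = {2/31, 2/9, 7/8, 9/8, 6/5, 4, 6, 6*sqrt(11)}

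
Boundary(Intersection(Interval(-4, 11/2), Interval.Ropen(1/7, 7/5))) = {1/7, 7/5}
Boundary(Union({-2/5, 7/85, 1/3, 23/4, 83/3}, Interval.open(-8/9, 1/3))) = {-8/9, 1/3, 23/4, 83/3}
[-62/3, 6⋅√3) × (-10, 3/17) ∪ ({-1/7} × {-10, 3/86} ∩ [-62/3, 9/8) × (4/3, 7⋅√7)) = [-62/3, 6⋅√3) × (-10, 3/17)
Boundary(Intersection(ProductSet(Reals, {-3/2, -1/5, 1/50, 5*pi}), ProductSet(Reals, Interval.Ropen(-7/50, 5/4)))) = ProductSet(Reals, {1/50})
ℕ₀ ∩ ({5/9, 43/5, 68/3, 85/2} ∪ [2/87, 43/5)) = {1, 2, …, 8}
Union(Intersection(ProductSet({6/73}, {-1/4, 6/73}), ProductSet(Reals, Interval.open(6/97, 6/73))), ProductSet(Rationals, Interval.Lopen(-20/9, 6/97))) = ProductSet(Rationals, Interval.Lopen(-20/9, 6/97))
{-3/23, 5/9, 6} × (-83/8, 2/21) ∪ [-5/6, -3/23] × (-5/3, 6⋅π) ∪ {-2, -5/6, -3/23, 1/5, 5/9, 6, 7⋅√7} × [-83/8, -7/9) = ({-3/23, 5/9, 6} × (-83/8, 2/21)) ∪ ([-5/6, -3/23] × (-5/3, 6⋅π)) ∪ ({-2, -5/6, -3/23, 1/5, 5/9, 6, 7⋅√7} × [-83/8, -7/9))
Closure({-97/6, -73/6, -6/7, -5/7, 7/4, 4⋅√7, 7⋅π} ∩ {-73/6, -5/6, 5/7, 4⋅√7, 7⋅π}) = {-73/6, 4⋅√7, 7⋅π}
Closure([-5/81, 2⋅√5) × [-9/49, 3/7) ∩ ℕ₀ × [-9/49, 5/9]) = {0, 1, …, 4} × [-9/49, 3/7]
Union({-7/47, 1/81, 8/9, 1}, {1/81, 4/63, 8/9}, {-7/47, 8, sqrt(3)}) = {-7/47, 1/81, 4/63, 8/9, 1, 8, sqrt(3)}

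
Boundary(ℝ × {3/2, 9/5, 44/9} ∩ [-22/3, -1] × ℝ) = [-22/3, -1] × {3/2, 9/5, 44/9}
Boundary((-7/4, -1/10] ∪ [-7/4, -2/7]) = {-7/4, -1/10}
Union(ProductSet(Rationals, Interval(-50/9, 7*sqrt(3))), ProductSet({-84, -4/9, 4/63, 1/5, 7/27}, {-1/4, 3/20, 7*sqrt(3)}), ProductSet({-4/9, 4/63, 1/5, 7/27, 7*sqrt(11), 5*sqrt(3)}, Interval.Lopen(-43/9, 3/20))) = Union(ProductSet({-4/9, 4/63, 1/5, 7/27, 7*sqrt(11), 5*sqrt(3)}, Interval.Lopen(-43/9, 3/20)), ProductSet(Rationals, Interval(-50/9, 7*sqrt(3))))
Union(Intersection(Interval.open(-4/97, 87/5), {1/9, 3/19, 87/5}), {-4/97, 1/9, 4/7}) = {-4/97, 1/9, 3/19, 4/7}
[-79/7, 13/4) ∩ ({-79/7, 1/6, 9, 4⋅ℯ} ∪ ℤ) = {-79/7, 1/6} ∪ {-11, -10, …, 3}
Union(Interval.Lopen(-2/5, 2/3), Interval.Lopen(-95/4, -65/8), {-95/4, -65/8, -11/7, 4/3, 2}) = Union({-11/7, 4/3, 2}, Interval(-95/4, -65/8), Interval.Lopen(-2/5, 2/3))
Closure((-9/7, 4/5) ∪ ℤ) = ℤ ∪ [-9/7, 4/5]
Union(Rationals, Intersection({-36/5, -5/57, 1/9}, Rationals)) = Rationals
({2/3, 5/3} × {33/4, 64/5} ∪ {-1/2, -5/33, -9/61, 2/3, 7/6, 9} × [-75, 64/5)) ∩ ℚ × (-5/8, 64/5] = ({2/3, 5/3} × {33/4, 64/5}) ∪ ({-1/2, -5/33, -9/61, 2/3, 7/6, 9} × (-5/8, 64/5))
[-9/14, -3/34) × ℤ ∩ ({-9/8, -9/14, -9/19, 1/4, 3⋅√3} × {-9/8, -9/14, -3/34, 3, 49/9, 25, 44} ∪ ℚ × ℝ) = (ℚ ∩ [-9/14, -3/34)) × ℤ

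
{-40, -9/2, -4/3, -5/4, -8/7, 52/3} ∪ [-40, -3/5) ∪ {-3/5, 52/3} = [-40, -3/5] ∪ {52/3}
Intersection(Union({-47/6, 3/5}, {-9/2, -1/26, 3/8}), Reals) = {-47/6, -9/2, -1/26, 3/8, 3/5}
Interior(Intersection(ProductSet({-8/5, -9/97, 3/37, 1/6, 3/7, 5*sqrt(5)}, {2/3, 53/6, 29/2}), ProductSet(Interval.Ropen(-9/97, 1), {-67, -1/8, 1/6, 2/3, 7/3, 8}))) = EmptySet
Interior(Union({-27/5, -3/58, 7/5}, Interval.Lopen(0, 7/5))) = Interval.open(0, 7/5)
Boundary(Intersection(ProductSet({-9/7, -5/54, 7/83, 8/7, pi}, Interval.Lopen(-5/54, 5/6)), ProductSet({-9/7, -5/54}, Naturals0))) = ProductSet({-9/7, -5/54}, Range(0, 1, 1))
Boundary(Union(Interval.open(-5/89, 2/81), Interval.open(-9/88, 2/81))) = {-9/88, 2/81}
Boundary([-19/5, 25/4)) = {-19/5, 25/4}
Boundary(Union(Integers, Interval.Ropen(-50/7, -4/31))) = Union(Complement(Integers, Interval.open(-50/7, -4/31)), {-50/7, -4/31})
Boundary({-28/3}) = {-28/3}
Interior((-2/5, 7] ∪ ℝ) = (-∞, ∞)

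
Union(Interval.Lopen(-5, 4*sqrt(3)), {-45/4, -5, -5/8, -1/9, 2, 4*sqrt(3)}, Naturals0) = Union({-45/4}, Interval(-5, 4*sqrt(3)), Naturals0)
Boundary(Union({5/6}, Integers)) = Union({5/6}, Integers)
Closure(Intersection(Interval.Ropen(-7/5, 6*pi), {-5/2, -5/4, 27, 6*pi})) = {-5/4}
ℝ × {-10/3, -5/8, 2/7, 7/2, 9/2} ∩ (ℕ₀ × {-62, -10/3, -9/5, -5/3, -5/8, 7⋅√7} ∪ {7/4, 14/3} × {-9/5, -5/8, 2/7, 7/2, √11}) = (ℕ₀ × {-10/3, -5/8}) ∪ ({7/4, 14/3} × {-5/8, 2/7, 7/2})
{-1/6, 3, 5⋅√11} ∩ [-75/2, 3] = {-1/6, 3}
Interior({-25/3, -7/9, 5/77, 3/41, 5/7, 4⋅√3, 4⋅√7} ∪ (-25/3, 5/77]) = (-25/3, 5/77)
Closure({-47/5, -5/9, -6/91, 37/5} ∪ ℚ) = ℝ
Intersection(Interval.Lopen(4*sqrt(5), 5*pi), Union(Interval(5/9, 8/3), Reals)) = Interval.Lopen(4*sqrt(5), 5*pi)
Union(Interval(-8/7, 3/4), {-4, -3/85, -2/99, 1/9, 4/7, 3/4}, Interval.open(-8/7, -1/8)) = Union({-4}, Interval(-8/7, 3/4))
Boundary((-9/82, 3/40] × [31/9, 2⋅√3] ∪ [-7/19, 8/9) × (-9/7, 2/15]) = ({-7/19, 8/9} × [-9/7, 2/15]) ∪ ([-7/19, 8/9] × {-9/7, 2/15}) ∪ ({-9/82, 3/40} × [31/9, 2⋅√3]) ∪ ([-9/82, 3/40] × {31/9, 2⋅√3})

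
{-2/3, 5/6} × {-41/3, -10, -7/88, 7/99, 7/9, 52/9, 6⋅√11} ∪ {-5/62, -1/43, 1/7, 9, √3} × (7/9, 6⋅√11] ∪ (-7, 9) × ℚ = ((-7, 9) × ℚ) ∪ ({-2/3, 5/6} × {-41/3, -10, -7/88, 7/99, 7/9, 52/9, 6⋅√11}) ∪ ({-5/62, -1/43, 1/7, 9, √3} × (7/9, 6⋅√11])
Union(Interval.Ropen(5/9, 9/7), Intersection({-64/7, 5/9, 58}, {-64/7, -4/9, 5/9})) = Union({-64/7}, Interval.Ropen(5/9, 9/7))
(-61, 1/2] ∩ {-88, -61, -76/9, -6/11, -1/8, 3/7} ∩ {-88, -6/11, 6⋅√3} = {-6/11}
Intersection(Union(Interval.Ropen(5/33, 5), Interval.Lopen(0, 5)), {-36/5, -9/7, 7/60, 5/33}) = {7/60, 5/33}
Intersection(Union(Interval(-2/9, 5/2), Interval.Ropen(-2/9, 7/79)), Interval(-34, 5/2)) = Interval(-2/9, 5/2)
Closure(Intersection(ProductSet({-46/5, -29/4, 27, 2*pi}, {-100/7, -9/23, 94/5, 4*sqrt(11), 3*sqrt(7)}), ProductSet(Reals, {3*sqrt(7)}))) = ProductSet({-46/5, -29/4, 27, 2*pi}, {3*sqrt(7)})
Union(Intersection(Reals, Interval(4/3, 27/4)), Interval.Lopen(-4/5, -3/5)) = Union(Interval.Lopen(-4/5, -3/5), Interval(4/3, 27/4))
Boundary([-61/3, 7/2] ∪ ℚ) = (-∞, -61/3] ∪ [7/2, ∞)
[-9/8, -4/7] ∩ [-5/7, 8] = [-5/7, -4/7]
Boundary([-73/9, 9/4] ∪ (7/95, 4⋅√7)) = {-73/9, 4⋅√7}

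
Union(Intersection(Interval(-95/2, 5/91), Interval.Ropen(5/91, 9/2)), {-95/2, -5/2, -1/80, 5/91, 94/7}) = {-95/2, -5/2, -1/80, 5/91, 94/7}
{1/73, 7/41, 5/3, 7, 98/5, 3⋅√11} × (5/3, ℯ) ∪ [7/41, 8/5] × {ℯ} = ([7/41, 8/5] × {ℯ}) ∪ ({1/73, 7/41, 5/3, 7, 98/5, 3⋅√11} × (5/3, ℯ))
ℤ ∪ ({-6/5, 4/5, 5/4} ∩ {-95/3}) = ℤ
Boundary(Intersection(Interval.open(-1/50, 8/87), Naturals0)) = Range(0, 1, 1)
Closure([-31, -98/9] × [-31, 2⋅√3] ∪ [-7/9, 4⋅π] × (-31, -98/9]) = ([-7/9, 4⋅π] × [-31, -98/9]) ∪ ([-31, -98/9] × [-31, 2⋅√3])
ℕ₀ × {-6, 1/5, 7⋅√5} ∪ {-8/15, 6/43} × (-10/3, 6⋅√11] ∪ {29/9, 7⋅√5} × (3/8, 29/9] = (ℕ₀ × {-6, 1/5, 7⋅√5}) ∪ ({-8/15, 6/43} × (-10/3, 6⋅√11]) ∪ ({29/9, 7⋅√5} × (3/8, 29/9])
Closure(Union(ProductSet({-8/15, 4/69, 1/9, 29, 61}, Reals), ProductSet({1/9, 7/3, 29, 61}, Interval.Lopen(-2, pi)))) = Union(ProductSet({1/9, 7/3, 29, 61}, Interval(-2, pi)), ProductSet({-8/15, 4/69, 1/9, 29, 61}, Reals))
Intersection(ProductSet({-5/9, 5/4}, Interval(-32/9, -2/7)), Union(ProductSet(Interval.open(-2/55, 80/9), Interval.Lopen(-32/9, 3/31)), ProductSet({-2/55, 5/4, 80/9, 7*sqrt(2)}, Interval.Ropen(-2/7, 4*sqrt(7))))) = ProductSet({5/4}, Interval.Lopen(-32/9, -2/7))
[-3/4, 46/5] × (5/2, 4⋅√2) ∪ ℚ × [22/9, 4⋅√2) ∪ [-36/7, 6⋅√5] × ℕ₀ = ([-36/7, 6⋅√5] × ℕ₀) ∪ (ℚ × [22/9, 4⋅√2)) ∪ ([-3/4, 46/5] × (5/2, 4⋅√2))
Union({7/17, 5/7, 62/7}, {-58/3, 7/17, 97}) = {-58/3, 7/17, 5/7, 62/7, 97}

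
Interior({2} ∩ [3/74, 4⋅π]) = ∅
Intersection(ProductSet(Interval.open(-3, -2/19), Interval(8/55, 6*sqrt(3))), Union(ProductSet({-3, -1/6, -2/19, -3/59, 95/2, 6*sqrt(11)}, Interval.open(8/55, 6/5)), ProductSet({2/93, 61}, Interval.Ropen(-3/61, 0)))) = ProductSet({-1/6}, Interval.open(8/55, 6/5))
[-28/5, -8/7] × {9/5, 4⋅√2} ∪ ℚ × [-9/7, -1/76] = (ℚ × [-9/7, -1/76]) ∪ ([-28/5, -8/7] × {9/5, 4⋅√2})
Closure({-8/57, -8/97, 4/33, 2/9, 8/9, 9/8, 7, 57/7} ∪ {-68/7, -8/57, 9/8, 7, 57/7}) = {-68/7, -8/57, -8/97, 4/33, 2/9, 8/9, 9/8, 7, 57/7}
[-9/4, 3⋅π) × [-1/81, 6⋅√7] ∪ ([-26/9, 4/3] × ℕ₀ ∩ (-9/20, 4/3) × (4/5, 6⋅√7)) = [-9/4, 3⋅π) × [-1/81, 6⋅√7]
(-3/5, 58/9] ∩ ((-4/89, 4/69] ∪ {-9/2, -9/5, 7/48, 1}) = (-4/89, 4/69] ∪ {7/48, 1}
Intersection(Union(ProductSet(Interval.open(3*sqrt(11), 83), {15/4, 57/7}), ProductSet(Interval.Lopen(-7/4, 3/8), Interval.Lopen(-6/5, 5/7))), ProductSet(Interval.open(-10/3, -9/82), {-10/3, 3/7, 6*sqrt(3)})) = ProductSet(Interval.open(-7/4, -9/82), {3/7})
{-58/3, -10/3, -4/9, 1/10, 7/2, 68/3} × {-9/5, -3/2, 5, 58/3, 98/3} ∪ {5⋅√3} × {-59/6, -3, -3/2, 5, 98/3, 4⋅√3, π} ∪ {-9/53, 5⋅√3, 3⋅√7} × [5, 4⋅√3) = ({-58/3, -10/3, -4/9, 1/10, 7/2, 68/3} × {-9/5, -3/2, 5, 58/3, 98/3}) ∪ ({5⋅√3} × {-59/6, -3, -3/2, 5, 98/3, 4⋅√3, π}) ∪ ({-9/53, 5⋅√3, 3⋅√7} × [5, 4⋅√3))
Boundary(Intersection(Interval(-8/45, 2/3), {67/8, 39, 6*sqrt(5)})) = EmptySet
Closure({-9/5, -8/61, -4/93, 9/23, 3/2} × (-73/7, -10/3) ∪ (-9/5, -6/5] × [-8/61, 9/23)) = ({-9/5, -6/5} × [-8/61, 9/23]) ∪ ([-9/5, -6/5] × {-8/61, 9/23}) ∪ ((-9/5, -6/5] × [-8/61, 9/23)) ∪ ({-9/5, -8/61, -4/93, 9/23, 3/2} × [-73/7, -10/3])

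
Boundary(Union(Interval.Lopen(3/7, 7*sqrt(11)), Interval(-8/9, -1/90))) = {-8/9, -1/90, 3/7, 7*sqrt(11)}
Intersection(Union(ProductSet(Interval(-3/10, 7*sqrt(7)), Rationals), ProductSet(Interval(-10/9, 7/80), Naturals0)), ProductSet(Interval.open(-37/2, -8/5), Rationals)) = EmptySet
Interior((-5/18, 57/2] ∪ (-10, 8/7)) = (-10, 57/2)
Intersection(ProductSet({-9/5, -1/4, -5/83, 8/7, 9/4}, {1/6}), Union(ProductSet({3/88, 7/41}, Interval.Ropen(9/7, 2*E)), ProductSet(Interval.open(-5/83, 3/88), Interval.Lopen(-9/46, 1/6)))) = EmptySet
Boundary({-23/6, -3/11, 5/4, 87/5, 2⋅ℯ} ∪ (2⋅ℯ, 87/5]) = {-23/6, -3/11, 5/4, 87/5, 2⋅ℯ}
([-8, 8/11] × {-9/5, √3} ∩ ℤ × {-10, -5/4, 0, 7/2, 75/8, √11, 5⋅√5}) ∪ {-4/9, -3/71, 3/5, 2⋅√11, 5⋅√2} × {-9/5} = {-4/9, -3/71, 3/5, 2⋅√11, 5⋅√2} × {-9/5}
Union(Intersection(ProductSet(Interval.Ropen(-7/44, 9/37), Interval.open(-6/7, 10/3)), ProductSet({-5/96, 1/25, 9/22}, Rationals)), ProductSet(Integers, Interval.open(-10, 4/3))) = Union(ProductSet({-5/96, 1/25}, Intersection(Interval.open(-6/7, 10/3), Rationals)), ProductSet(Integers, Interval.open(-10, 4/3)))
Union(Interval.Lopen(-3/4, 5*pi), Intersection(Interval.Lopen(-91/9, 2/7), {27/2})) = Interval.Lopen(-3/4, 5*pi)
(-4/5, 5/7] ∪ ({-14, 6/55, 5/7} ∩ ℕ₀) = (-4/5, 5/7]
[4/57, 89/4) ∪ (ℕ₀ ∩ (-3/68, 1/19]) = {0} ∪ [4/57, 89/4)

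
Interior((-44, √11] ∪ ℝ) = (-∞, ∞)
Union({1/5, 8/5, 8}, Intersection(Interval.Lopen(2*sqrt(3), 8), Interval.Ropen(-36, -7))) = {1/5, 8/5, 8}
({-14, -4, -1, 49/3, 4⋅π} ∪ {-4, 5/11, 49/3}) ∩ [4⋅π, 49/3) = {4⋅π}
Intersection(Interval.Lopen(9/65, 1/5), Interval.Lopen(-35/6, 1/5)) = Interval.Lopen(9/65, 1/5)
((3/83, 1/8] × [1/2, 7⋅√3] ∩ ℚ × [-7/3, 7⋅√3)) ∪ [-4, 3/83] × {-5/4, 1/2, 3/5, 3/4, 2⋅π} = ([-4, 3/83] × {-5/4, 1/2, 3/5, 3/4, 2⋅π}) ∪ ((ℚ ∩ (3/83, 1/8]) × [1/2, 7⋅√3))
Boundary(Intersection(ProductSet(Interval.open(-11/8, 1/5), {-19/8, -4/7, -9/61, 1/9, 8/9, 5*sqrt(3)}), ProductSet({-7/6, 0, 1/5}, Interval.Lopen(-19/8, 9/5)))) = ProductSet({-7/6, 0}, {-4/7, -9/61, 1/9, 8/9})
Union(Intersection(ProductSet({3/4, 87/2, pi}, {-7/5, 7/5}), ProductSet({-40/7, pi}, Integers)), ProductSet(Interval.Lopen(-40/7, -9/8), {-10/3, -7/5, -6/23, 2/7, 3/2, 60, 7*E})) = ProductSet(Interval.Lopen(-40/7, -9/8), {-10/3, -7/5, -6/23, 2/7, 3/2, 60, 7*E})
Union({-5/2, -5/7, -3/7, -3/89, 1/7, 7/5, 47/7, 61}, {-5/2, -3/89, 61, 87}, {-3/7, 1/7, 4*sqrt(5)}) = {-5/2, -5/7, -3/7, -3/89, 1/7, 7/5, 47/7, 61, 87, 4*sqrt(5)}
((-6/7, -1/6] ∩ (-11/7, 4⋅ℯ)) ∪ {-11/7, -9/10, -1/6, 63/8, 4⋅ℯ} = {-11/7, -9/10, 63/8, 4⋅ℯ} ∪ (-6/7, -1/6]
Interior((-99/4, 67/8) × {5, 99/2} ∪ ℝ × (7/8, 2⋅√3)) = ℝ × (7/8, 2⋅√3)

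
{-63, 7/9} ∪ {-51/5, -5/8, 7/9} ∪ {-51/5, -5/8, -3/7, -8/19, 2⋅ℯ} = {-63, -51/5, -5/8, -3/7, -8/19, 7/9, 2⋅ℯ}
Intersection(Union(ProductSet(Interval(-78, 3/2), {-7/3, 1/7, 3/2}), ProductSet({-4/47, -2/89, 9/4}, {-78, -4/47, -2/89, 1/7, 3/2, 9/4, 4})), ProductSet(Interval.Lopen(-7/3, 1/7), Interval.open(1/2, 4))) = Union(ProductSet({-4/47, -2/89}, {3/2, 9/4}), ProductSet(Interval.Lopen(-7/3, 1/7), {3/2}))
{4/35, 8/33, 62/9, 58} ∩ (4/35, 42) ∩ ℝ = {8/33, 62/9}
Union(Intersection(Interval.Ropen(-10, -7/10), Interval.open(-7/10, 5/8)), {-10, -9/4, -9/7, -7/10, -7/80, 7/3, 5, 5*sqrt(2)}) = {-10, -9/4, -9/7, -7/10, -7/80, 7/3, 5, 5*sqrt(2)}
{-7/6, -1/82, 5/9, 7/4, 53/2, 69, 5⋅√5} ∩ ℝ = {-7/6, -1/82, 5/9, 7/4, 53/2, 69, 5⋅√5}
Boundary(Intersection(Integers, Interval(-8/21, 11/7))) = Range(0, 2, 1)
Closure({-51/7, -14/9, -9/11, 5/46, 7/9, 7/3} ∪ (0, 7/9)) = {-51/7, -14/9, -9/11, 7/3} ∪ [0, 7/9]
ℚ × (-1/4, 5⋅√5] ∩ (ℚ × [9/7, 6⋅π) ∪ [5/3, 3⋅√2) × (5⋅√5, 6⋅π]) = ℚ × [9/7, 5⋅√5]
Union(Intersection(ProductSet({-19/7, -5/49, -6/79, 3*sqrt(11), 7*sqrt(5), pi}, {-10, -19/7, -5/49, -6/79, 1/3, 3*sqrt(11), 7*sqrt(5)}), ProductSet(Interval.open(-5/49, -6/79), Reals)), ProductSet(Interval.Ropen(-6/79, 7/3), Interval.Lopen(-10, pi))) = ProductSet(Interval.Ropen(-6/79, 7/3), Interval.Lopen(-10, pi))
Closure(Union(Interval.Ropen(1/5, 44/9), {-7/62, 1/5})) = Union({-7/62}, Interval(1/5, 44/9))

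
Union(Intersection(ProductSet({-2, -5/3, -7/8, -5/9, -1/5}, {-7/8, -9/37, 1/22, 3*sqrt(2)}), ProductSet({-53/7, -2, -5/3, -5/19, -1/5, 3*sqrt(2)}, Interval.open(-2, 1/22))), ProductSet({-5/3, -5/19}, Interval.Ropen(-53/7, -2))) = Union(ProductSet({-5/3, -5/19}, Interval.Ropen(-53/7, -2)), ProductSet({-2, -5/3, -1/5}, {-7/8, -9/37}))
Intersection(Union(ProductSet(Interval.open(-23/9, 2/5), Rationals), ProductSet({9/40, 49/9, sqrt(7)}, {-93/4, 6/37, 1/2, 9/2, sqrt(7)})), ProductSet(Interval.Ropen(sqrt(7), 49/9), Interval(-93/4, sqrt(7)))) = ProductSet({sqrt(7)}, {-93/4, 6/37, 1/2, sqrt(7)})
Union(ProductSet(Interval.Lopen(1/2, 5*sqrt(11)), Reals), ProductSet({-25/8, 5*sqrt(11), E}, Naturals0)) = Union(ProductSet({-25/8, 5*sqrt(11), E}, Naturals0), ProductSet(Interval.Lopen(1/2, 5*sqrt(11)), Reals))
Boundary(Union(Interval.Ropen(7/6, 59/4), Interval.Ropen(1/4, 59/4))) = {1/4, 59/4}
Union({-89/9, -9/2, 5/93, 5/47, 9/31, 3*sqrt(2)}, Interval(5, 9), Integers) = Union({-89/9, -9/2, 5/93, 5/47, 9/31, 3*sqrt(2)}, Integers, Interval(5, 9))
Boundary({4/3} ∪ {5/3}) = {4/3, 5/3}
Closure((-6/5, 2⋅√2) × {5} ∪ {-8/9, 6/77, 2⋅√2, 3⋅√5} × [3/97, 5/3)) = ([-6/5, 2⋅√2] × {5}) ∪ ({-8/9, 6/77, 2⋅√2, 3⋅√5} × [3/97, 5/3])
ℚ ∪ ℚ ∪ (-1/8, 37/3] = ℚ ∪ [-1/8, 37/3]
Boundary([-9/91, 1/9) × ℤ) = [-9/91, 1/9] × ℤ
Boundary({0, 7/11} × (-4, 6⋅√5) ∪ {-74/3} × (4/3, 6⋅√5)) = ({-74/3} × [4/3, 6⋅√5]) ∪ ({0, 7/11} × [-4, 6⋅√5])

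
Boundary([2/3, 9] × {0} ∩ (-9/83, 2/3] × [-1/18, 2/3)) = {2/3} × {0}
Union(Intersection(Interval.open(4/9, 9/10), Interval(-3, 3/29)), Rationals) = Rationals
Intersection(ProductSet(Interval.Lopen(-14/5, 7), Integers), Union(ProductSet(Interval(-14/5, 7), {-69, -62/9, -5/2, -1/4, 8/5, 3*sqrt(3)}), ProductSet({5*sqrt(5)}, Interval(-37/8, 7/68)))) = ProductSet(Interval.Lopen(-14/5, 7), {-69})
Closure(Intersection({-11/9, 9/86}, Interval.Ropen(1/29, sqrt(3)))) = {9/86}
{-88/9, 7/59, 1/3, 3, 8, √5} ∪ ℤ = ℤ ∪ {-88/9, 7/59, 1/3, √5}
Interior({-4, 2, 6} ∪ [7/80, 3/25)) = (7/80, 3/25)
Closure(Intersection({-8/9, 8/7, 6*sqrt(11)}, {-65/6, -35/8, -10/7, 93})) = EmptySet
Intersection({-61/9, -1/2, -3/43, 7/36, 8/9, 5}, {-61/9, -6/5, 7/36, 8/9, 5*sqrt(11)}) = {-61/9, 7/36, 8/9}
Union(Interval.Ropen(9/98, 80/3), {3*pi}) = Interval.Ropen(9/98, 80/3)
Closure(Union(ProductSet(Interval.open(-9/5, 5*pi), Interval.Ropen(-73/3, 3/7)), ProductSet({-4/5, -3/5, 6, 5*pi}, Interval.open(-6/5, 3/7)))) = Union(ProductSet({-9/5, 5*pi}, Interval(-73/3, 3/7)), ProductSet({-4/5, -3/5, 6, 5*pi}, Interval.open(-6/5, 3/7)), ProductSet(Interval(-9/5, 5*pi), {-73/3, 3/7}), ProductSet(Interval.open(-9/5, 5*pi), Interval.Ropen(-73/3, 3/7)))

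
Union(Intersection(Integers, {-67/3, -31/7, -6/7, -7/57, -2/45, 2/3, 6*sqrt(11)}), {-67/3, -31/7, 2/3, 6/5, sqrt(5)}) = {-67/3, -31/7, 2/3, 6/5, sqrt(5)}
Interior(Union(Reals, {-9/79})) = Reals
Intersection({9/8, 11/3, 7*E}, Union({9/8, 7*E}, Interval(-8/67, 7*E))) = {9/8, 11/3, 7*E}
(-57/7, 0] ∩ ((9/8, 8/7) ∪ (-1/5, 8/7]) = (-1/5, 0]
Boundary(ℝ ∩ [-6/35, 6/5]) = {-6/35, 6/5}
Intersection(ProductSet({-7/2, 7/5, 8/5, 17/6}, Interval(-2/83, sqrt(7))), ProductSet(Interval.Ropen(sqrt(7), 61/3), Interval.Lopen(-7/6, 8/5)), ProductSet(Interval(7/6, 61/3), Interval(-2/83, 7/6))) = ProductSet({17/6}, Interval(-2/83, 7/6))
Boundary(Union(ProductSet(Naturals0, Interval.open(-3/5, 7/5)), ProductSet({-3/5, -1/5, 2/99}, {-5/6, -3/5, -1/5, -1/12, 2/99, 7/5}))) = Union(ProductSet({-3/5, -1/5, 2/99}, {-5/6, -3/5, -1/5, -1/12, 2/99, 7/5}), ProductSet(Naturals0, Interval(-3/5, 7/5)))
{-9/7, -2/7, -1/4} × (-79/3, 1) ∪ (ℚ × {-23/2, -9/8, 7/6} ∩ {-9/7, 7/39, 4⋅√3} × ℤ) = {-9/7, -2/7, -1/4} × (-79/3, 1)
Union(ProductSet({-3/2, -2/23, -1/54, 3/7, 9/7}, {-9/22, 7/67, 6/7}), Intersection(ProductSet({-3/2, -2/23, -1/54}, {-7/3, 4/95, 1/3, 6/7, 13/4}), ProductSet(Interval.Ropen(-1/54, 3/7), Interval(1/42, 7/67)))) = Union(ProductSet({-1/54}, {4/95}), ProductSet({-3/2, -2/23, -1/54, 3/7, 9/7}, {-9/22, 7/67, 6/7}))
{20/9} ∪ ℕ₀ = ℕ₀ ∪ {20/9}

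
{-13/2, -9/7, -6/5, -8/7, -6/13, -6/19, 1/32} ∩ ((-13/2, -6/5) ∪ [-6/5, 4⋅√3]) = {-9/7, -6/5, -8/7, -6/13, -6/19, 1/32}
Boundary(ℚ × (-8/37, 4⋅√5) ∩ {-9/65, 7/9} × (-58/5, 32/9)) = {-9/65, 7/9} × [-8/37, 32/9]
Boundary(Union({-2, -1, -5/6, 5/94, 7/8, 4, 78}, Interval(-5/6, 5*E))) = {-2, -1, -5/6, 78, 5*E}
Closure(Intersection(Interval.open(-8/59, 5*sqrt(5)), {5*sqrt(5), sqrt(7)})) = {sqrt(7)}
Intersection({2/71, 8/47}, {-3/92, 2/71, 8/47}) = {2/71, 8/47}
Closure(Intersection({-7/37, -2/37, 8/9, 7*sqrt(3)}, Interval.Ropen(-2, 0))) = {-7/37, -2/37}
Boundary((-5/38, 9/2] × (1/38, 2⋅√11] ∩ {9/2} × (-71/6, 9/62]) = {9/2} × [1/38, 9/62]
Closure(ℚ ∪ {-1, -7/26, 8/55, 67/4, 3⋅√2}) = ℝ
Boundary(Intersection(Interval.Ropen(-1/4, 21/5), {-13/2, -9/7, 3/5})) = {3/5}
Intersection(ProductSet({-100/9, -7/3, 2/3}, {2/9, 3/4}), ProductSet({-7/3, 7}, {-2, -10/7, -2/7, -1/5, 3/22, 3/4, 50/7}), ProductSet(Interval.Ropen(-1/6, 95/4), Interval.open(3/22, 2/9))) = EmptySet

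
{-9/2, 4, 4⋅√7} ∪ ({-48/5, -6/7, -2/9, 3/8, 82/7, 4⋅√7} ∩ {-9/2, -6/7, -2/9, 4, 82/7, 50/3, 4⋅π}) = {-9/2, -6/7, -2/9, 4, 82/7, 4⋅√7}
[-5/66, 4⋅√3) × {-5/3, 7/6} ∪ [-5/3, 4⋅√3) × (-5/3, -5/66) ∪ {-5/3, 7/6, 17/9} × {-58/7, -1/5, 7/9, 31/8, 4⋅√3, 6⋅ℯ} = ([-5/66, 4⋅√3) × {-5/3, 7/6}) ∪ ([-5/3, 4⋅√3) × (-5/3, -5/66)) ∪ ({-5/3, 7/6, 17/9} × {-58/7, -1/5, 7/9, 31/8, 4⋅√3, 6⋅ℯ})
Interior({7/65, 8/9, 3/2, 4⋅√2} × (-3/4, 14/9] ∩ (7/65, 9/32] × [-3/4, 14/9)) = ∅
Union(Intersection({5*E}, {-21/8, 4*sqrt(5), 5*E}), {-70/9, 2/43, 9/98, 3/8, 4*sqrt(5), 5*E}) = {-70/9, 2/43, 9/98, 3/8, 4*sqrt(5), 5*E}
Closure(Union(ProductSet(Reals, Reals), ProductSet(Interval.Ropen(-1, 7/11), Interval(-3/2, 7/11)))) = ProductSet(Reals, Reals)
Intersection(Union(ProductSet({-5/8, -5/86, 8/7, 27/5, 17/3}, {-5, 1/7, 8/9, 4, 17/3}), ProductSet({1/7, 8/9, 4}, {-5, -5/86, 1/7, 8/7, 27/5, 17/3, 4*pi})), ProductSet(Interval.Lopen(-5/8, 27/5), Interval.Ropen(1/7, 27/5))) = Union(ProductSet({-5/86, 8/7, 27/5}, {1/7, 8/9, 4}), ProductSet({1/7, 8/9, 4}, {1/7, 8/7}))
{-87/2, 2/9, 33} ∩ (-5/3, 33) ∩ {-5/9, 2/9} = {2/9}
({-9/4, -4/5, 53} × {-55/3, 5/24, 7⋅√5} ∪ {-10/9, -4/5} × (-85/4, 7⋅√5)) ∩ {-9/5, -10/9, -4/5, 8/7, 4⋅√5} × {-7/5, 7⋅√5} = ({-10/9, -4/5} × {-7/5}) ∪ ({-4/5} × {7⋅√5})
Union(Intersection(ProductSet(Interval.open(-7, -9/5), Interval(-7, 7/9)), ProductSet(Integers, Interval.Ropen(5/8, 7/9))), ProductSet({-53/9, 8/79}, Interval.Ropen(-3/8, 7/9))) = Union(ProductSet({-53/9, 8/79}, Interval.Ropen(-3/8, 7/9)), ProductSet(Range(-6, -1, 1), Interval.Ropen(5/8, 7/9)))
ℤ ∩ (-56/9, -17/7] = {-6, -5, -4, -3}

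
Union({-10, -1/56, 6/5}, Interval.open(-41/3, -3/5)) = Union({-1/56, 6/5}, Interval.open(-41/3, -3/5))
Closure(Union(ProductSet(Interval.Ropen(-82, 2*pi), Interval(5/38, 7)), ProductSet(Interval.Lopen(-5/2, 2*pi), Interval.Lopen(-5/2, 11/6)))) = Union(ProductSet({2*pi}, Interval(-5/2, 11/6)), ProductSet({-5/2, 2*pi}, Interval(-5/2, 5/38)), ProductSet(Interval(-82, 2*pi), Interval(5/38, 7)), ProductSet(Interval(-5/2, 2*pi), {-5/2}), ProductSet(Interval.Lopen(-5/2, 2*pi), Interval.Lopen(-5/2, 11/6)))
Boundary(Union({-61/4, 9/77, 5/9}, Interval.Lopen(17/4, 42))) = {-61/4, 9/77, 5/9, 17/4, 42}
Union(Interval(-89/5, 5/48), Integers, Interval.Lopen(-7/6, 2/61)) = Union(Integers, Interval(-89/5, 5/48))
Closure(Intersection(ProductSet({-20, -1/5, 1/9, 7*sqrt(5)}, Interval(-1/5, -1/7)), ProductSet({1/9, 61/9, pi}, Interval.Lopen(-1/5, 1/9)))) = ProductSet({1/9}, Interval(-1/5, -1/7))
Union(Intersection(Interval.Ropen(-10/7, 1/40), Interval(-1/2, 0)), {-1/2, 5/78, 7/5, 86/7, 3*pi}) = Union({5/78, 7/5, 86/7, 3*pi}, Interval(-1/2, 0))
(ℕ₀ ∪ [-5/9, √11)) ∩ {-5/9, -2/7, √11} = {-5/9, -2/7}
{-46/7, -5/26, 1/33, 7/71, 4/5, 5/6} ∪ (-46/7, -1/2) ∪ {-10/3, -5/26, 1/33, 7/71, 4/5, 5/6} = [-46/7, -1/2) ∪ {-5/26, 1/33, 7/71, 4/5, 5/6}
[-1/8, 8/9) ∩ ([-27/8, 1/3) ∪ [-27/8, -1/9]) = [-1/8, 1/3)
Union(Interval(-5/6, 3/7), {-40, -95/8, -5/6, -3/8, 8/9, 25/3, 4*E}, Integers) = Union({-95/8, 8/9, 25/3, 4*E}, Integers, Interval(-5/6, 3/7))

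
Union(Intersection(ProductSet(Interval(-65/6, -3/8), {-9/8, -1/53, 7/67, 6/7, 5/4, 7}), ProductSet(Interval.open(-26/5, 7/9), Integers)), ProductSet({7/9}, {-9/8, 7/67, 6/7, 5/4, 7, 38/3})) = Union(ProductSet({7/9}, {-9/8, 7/67, 6/7, 5/4, 7, 38/3}), ProductSet(Interval.Lopen(-26/5, -3/8), {7}))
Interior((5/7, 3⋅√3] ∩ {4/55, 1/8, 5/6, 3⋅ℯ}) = ∅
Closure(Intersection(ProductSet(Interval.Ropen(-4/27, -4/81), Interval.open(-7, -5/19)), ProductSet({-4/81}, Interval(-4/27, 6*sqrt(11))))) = EmptySet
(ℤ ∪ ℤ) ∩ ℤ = ℤ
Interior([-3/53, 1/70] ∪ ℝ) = (-∞, ∞)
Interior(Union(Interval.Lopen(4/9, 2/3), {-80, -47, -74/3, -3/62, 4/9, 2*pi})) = Interval.open(4/9, 2/3)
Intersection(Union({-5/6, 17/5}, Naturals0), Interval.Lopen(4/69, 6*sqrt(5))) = Union({17/5}, Range(1, 14, 1))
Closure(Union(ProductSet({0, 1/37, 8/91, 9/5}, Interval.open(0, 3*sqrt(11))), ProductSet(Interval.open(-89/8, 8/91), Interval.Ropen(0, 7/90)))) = Union(ProductSet({-89/8, 8/91}, Interval(0, 7/90)), ProductSet({0, 1/37, 8/91, 9/5}, Interval(0, 3*sqrt(11))), ProductSet(Interval(-89/8, 8/91), {0, 7/90}), ProductSet(Interval.open(-89/8, 8/91), Interval.Ropen(0, 7/90)))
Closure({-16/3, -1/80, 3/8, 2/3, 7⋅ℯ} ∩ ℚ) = {-16/3, -1/80, 3/8, 2/3}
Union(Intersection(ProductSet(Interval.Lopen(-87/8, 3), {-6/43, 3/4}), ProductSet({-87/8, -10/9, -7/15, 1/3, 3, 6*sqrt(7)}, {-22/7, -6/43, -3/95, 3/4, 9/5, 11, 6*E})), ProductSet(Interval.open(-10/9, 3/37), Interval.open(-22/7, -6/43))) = Union(ProductSet({-10/9, -7/15, 1/3, 3}, {-6/43, 3/4}), ProductSet(Interval.open(-10/9, 3/37), Interval.open(-22/7, -6/43)))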